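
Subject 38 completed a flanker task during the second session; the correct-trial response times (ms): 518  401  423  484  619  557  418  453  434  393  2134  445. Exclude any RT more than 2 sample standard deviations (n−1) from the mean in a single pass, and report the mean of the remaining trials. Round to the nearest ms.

n = 12, ΣRT = 7279, M = 606.583
Σ(x−M)² = 2595118.92; s = √(2595118.92/11) = 485.716
Cutoffs: 606.583 ± 2·485.716 → [-364.8, 1578.0]
Outside: 2134 → excluded.
Retained (n=11): Σ = 5145, mean = 5145/11 = 467.727

468 ms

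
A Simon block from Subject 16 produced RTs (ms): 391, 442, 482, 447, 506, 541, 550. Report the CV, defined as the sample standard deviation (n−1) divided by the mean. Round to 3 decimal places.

0.120

n = 7, Σ = 3359, M = 479.8571
Σ(x−M)² = 19754.857; s = √(19754.857/6) = 57.3801
CV = 57.3801 / 479.8571 = 0.11958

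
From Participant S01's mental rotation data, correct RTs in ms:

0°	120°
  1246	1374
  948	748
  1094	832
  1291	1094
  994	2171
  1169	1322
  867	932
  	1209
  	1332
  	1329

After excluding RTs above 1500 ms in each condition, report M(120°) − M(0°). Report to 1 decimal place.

120°: exclude 2171
M(0°) = 7609/7 = 1087.000
M(120°) = 10172/9 = 1130.222
Difference = 1130.222 − 1087.000 = 43.222 ms

43.2 ms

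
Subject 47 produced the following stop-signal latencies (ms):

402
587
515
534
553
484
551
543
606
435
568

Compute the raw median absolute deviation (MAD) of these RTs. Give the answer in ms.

28 ms

Sorted: 402, 435, 484, 515, 534, 543, 551, 553, 568, 587, 606 → median = 543
|x − 543|: 141, 44, 28, 9, 10, 59, 8, 0, 63, 108, 25
Sorted deviations: 0, 8, 9, 10, 25, 28, 44, 59, 63, 108, 141 → MAD = 28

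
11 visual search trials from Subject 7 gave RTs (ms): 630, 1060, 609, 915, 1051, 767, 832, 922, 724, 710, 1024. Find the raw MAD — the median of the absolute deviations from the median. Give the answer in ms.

Sorted: 609, 630, 710, 724, 767, 832, 915, 922, 1024, 1051, 1060 → median = 832
|x − 832|: 202, 228, 223, 83, 219, 65, 0, 90, 108, 122, 192
Sorted deviations: 0, 65, 83, 90, 108, 122, 192, 202, 219, 223, 228 → MAD = 122

122 ms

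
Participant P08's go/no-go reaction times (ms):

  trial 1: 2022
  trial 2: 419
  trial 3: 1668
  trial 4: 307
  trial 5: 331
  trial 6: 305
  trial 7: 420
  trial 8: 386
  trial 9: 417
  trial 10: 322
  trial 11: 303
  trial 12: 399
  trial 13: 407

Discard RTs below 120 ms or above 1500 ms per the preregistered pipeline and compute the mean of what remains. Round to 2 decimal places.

365.09 ms

Excluded: 1668, 2022
Retained (n=11): Σ = 4016
Mean = 4016/11 = 365.0909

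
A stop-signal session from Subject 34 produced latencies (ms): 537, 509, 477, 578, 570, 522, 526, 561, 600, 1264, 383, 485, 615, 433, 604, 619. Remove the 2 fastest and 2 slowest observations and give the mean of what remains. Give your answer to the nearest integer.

549 ms

Sorted: 383, 433, 477, 485, 509, 522, 526, 537, 561, 570, 578, 600, 604, 615, 619, 1264
Drop lowest 2 (383, 433) and highest 2 (619, 1264)
Remaining (n=12): Σ = 6584, mean = 6584/12 = 548.667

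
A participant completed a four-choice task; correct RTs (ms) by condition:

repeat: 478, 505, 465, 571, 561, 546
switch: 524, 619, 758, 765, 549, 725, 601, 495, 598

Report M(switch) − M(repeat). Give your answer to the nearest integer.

M(repeat) = 3126/6 = 521.000
M(switch) = 5634/9 = 626.000
Difference = 626.000 − 521.000 = 105.000 ms

105 ms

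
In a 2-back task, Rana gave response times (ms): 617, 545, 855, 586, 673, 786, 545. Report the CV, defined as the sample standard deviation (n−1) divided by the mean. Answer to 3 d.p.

n = 7, Σ = 4607, M = 658.1429
Σ(x−M)² = 87820.857; s = √(87820.857/6) = 120.9827
CV = 120.9827 / 658.1429 = 0.18382

0.184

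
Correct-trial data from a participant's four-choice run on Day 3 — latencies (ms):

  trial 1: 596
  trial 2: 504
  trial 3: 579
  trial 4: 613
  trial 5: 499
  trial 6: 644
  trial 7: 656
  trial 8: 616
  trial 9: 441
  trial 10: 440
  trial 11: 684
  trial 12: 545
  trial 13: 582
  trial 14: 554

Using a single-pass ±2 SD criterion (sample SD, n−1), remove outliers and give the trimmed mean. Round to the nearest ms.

568 ms

n = 14, ΣRT = 7953, M = 568.071
Σ(x−M)² = 74500.93; s = √(74500.93/13) = 75.702
Cutoffs: 568.071 ± 2·75.702 → [416.7, 719.5]
No RTs fall outside the cutoffs; all 14 retained. Mean = 7953/14 = 568.071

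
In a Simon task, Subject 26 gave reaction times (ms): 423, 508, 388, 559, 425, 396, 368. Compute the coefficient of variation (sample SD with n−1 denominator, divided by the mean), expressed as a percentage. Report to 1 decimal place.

n = 7, Σ = 3067, M = 438.1429
Σ(x−M)² = 29098.857; s = √(29098.857/6) = 69.6406
CV = 69.6406 / 438.1429 = 0.15894 = 15.894%

15.9%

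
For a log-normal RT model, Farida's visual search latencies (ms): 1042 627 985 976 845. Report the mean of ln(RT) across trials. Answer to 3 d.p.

6.781

ln(RT): 6.9489, 6.4409, 6.8926, 6.8835, 6.7393
Σ ln(RT) = 33.9053
Mean = 33.9053/5 = 6.78106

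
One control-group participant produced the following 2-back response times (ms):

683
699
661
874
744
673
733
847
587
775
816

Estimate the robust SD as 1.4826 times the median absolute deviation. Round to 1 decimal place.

Sorted: 587, 661, 673, 683, 699, 733, 744, 775, 816, 847, 874 → median = 733
|x − 733| sorted: 0, 11, 34, 42, 50, 60, 72, 83, 114, 141, 146 → MAD = 60
Robust SD ≈ 1.4826 × 60 = 88.956

89.0 ms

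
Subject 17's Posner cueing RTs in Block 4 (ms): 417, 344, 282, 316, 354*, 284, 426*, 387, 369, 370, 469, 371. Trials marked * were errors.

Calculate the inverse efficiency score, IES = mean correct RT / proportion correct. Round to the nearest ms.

433 ms

Correct trials (n=10): 417, 344, 282, 316, 284, 387, 369, 370, 469, 371
Mean correct RT = 3609/10 = 360.9000 ms
Proportion correct = 10/12
IES = 360.9000 / (10/12) = 433.080 ms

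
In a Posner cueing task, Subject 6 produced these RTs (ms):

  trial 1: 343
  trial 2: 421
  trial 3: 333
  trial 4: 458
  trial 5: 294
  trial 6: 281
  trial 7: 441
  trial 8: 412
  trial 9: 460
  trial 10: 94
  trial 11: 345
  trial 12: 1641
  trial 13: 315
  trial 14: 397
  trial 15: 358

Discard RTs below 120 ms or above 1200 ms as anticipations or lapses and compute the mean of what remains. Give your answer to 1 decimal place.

373.7 ms

Excluded: 94, 1641
Retained (n=13): Σ = 4858
Mean = 4858/13 = 373.6923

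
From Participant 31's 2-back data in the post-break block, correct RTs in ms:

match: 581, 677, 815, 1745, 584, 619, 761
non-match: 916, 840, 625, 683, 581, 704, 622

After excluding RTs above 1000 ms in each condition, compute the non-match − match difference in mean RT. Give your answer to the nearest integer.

match: exclude 1745
M(match) = 4037/6 = 672.833
M(non-match) = 4971/7 = 710.143
Difference = 710.143 − 672.833 = 37.310 ms

37 ms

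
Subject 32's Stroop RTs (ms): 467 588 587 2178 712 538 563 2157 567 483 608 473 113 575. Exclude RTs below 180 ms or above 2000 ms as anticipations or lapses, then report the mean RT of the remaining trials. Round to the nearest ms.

Excluded: 113, 2157, 2178
Retained (n=11): Σ = 6161
Mean = 6161/11 = 560.0909

560 ms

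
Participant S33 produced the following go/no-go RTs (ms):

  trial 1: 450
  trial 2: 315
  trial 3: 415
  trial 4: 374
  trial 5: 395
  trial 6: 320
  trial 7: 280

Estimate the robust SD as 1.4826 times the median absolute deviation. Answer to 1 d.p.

80.1 ms

Sorted: 280, 315, 320, 374, 395, 415, 450 → median = 374
|x − 374| sorted: 0, 21, 41, 54, 59, 76, 94 → MAD = 54
Robust SD ≈ 1.4826 × 54 = 80.060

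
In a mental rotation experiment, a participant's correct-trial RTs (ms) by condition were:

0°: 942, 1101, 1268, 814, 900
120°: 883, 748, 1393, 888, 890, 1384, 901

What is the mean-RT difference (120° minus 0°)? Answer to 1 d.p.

7.4 ms

M(0°) = 5025/5 = 1005.000
M(120°) = 7087/7 = 1012.429
Difference = 1012.429 − 1005.000 = 7.429 ms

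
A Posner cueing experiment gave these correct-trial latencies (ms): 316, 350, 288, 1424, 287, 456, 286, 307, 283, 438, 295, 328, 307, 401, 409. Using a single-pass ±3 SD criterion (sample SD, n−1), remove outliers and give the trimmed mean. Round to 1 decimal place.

n = 15, ΣRT = 6175, M = 411.667
Σ(x−M)² = 1146257.33; s = √(1146257.33/14) = 286.139
Cutoffs: 411.667 ± 3·286.139 → [-446.8, 1270.1]
Outside: 1424 → excluded.
Retained (n=14): Σ = 4751, mean = 4751/14 = 339.357

339.4 ms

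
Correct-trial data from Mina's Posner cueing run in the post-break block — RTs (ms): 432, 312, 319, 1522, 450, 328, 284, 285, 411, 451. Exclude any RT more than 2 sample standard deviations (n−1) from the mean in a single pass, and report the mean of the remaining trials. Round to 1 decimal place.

n = 10, ΣRT = 4794, M = 479.400
Σ(x−M)² = 1248256.40; s = √(1248256.40/9) = 372.418
Cutoffs: 479.400 ± 2·372.418 → [-265.4, 1224.2]
Outside: 1522 → excluded.
Retained (n=9): Σ = 3272, mean = 3272/9 = 363.556

363.6 ms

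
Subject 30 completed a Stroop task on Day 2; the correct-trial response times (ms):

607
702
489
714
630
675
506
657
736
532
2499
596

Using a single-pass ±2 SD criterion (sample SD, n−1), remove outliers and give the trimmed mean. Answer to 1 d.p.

622.2 ms

n = 12, ΣRT = 9343, M = 778.583
Σ(x−M)² = 3301012.92; s = √(3301012.92/11) = 547.807
Cutoffs: 778.583 ± 2·547.807 → [-317.0, 1874.2]
Outside: 2499 → excluded.
Retained (n=11): Σ = 6844, mean = 6844/11 = 622.182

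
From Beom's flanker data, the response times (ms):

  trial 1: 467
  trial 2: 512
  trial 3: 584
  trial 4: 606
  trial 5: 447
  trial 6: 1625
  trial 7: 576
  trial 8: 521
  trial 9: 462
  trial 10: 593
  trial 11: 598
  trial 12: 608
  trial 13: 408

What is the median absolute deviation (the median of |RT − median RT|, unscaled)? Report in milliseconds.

Sorted: 408, 447, 462, 467, 512, 521, 576, 584, 593, 598, 606, 608, 1625 → median = 576
|x − 576|: 109, 64, 8, 30, 129, 1049, 0, 55, 114, 17, 22, 32, 168
Sorted deviations: 0, 8, 17, 22, 30, 32, 55, 64, 109, 114, 129, 168, 1049 → MAD = 55

55 ms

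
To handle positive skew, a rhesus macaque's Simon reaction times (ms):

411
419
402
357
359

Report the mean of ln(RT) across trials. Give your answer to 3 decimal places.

ln(RT): 6.0186, 6.0379, 5.9965, 5.8777, 5.8833
Σ ln(RT) = 29.8140
Mean = 29.8140/5 = 5.96279

5.963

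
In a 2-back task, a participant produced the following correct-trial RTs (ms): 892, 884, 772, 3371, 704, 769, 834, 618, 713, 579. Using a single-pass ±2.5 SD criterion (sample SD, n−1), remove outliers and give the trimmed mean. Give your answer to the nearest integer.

n = 10, ΣRT = 10136, M = 1013.600
Σ(x−M)² = 6270962.40; s = √(6270962.40/9) = 834.730
Cutoffs: 1013.600 ± 2.5·834.730 → [-1073.2, 3100.4]
Outside: 3371 → excluded.
Retained (n=9): Σ = 6765, mean = 6765/9 = 751.667

752 ms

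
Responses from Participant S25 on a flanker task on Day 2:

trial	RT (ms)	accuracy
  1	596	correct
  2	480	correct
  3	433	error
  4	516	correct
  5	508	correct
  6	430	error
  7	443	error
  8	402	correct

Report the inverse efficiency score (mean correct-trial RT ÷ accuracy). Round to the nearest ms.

Correct trials (n=5): 596, 480, 516, 508, 402
Mean correct RT = 2502/5 = 500.4000 ms
Proportion correct = 5/8
IES = 500.4000 / (5/8) = 800.640 ms

801 ms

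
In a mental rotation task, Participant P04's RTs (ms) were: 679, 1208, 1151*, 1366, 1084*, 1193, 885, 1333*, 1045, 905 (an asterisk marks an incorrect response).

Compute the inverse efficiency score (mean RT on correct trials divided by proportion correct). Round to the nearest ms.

1486 ms

Correct trials (n=7): 679, 1208, 1366, 1193, 885, 1045, 905
Mean correct RT = 7281/7 = 1040.1429 ms
Proportion correct = 7/10
IES = 1040.1429 / (7/10) = 1485.918 ms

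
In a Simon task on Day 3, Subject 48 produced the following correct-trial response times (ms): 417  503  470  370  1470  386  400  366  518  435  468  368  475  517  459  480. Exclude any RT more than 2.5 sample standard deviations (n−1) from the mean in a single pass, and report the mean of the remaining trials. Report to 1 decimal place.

n = 16, ΣRT = 8102, M = 506.375
Σ(x−M)² = 1031891.75; s = √(1031891.75/15) = 262.284
Cutoffs: 506.375 ± 2.5·262.284 → [-149.3, 1162.1]
Outside: 1470 → excluded.
Retained (n=15): Σ = 6632, mean = 6632/15 = 442.133

442.1 ms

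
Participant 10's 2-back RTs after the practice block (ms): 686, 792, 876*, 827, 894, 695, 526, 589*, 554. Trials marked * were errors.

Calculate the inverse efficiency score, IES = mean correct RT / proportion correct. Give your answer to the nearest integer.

Correct trials (n=7): 686, 792, 827, 894, 695, 526, 554
Mean correct RT = 4974/7 = 710.5714 ms
Proportion correct = 7/9
IES = 710.5714 / (7/9) = 913.592 ms

914 ms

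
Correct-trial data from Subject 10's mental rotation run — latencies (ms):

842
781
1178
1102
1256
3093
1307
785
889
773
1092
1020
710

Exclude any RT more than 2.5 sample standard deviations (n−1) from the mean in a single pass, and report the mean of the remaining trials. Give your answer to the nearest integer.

978 ms

n = 13, ΣRT = 14828, M = 1140.615
Σ(x−M)² = 4601441.08; s = √(4601441.08/12) = 619.236
Cutoffs: 1140.615 ± 2.5·619.236 → [-407.5, 2688.7]
Outside: 3093 → excluded.
Retained (n=12): Σ = 11735, mean = 11735/12 = 977.917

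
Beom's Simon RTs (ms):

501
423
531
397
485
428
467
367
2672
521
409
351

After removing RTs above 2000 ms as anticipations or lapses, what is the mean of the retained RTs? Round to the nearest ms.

Excluded: 2672
Retained (n=11): Σ = 4880
Mean = 4880/11 = 443.6364

444 ms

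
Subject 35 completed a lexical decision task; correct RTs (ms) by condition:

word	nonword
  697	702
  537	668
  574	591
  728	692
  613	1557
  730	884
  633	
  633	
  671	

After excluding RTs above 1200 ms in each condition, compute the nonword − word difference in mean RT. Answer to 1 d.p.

nonword: exclude 1557
M(word) = 5816/9 = 646.222
M(nonword) = 3537/5 = 707.400
Difference = 707.400 − 646.222 = 61.178 ms

61.2 ms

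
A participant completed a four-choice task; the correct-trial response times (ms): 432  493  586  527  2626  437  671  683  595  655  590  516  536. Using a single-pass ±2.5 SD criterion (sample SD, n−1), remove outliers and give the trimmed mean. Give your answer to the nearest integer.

560 ms

n = 13, ΣRT = 9347, M = 719.000
Σ(x−M)² = 4018582.00; s = √(4018582.00/12) = 578.690
Cutoffs: 719.000 ± 2.5·578.690 → [-727.7, 2165.7]
Outside: 2626 → excluded.
Retained (n=12): Σ = 6721, mean = 6721/12 = 560.083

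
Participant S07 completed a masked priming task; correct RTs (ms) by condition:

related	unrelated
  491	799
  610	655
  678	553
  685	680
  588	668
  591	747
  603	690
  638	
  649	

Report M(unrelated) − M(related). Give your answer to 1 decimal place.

M(related) = 5533/9 = 614.778
M(unrelated) = 4792/7 = 684.571
Difference = 684.571 − 614.778 = 69.794 ms

69.8 ms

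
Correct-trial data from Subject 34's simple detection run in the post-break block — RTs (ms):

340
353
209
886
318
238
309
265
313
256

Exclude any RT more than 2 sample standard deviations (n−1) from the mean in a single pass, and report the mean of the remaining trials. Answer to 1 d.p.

n = 10, ΣRT = 3487, M = 348.700
Σ(x−M)² = 339948.10; s = √(339948.10/9) = 194.350
Cutoffs: 348.700 ± 2·194.350 → [-40.0, 737.4]
Outside: 886 → excluded.
Retained (n=9): Σ = 2601, mean = 2601/9 = 289.000

289.0 ms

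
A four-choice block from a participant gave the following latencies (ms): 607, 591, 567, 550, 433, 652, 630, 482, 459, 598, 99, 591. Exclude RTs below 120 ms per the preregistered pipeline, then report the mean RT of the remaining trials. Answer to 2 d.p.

560.00 ms

Excluded: 99
Retained (n=11): Σ = 6160
Mean = 6160/11 = 560.0000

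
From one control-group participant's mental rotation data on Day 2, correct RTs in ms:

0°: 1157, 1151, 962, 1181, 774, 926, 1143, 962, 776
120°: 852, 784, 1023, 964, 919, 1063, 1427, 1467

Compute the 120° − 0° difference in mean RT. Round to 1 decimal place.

58.8 ms

M(0°) = 9032/9 = 1003.556
M(120°) = 8499/8 = 1062.375
Difference = 1062.375 − 1003.556 = 58.819 ms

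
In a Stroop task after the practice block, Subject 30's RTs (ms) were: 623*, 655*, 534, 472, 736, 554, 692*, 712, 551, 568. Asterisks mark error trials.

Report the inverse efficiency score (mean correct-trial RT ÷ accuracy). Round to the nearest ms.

Correct trials (n=7): 534, 472, 736, 554, 712, 551, 568
Mean correct RT = 4127/7 = 589.5714 ms
Proportion correct = 7/10
IES = 589.5714 / (7/10) = 842.245 ms

842 ms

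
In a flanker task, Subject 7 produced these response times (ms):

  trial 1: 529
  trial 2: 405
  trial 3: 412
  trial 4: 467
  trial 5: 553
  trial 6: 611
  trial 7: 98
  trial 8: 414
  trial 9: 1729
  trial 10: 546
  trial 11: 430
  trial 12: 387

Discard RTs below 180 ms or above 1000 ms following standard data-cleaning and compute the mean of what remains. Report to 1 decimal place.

475.4 ms

Excluded: 98, 1729
Retained (n=10): Σ = 4754
Mean = 4754/10 = 475.4000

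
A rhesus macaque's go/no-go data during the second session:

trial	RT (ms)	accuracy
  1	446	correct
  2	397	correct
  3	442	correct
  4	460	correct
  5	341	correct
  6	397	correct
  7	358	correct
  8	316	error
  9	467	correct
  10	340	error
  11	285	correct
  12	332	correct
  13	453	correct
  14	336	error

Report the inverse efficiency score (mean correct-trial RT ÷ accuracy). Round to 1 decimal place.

506.5 ms

Correct trials (n=11): 446, 397, 442, 460, 341, 397, 358, 467, 285, 332, 453
Mean correct RT = 4378/11 = 398.0000 ms
Proportion correct = 11/14
IES = 398.0000 / (11/14) = 506.545 ms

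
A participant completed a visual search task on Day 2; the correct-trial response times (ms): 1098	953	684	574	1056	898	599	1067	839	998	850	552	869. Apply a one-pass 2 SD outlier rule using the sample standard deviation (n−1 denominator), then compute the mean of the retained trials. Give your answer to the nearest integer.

n = 13, ΣRT = 11037, M = 849.000
Σ(x−M)² = 441852.00; s = √(441852.00/12) = 191.888
Cutoffs: 849.000 ± 2·191.888 → [465.2, 1232.8]
No RTs fall outside the cutoffs; all 13 retained. Mean = 11037/13 = 849.000

849 ms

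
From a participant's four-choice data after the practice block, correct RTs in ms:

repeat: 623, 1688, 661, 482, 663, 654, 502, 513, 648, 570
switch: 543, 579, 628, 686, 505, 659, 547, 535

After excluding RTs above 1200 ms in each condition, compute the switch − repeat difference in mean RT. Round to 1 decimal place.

-5.4 ms

repeat: exclude 1688
M(repeat) = 5316/9 = 590.667
M(switch) = 4682/8 = 585.250
Difference = 585.250 − 590.667 = -5.417 ms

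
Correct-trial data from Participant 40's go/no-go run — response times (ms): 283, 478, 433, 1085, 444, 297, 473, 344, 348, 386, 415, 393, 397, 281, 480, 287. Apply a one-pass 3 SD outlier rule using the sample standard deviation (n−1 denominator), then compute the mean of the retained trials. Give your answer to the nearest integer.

383 ms

n = 16, ΣRT = 6824, M = 426.500
Σ(x−M)² = 536374.00; s = √(536374.00/15) = 189.099
Cutoffs: 426.500 ± 3·189.099 → [-140.8, 993.8]
Outside: 1085 → excluded.
Retained (n=15): Σ = 5739, mean = 5739/15 = 382.600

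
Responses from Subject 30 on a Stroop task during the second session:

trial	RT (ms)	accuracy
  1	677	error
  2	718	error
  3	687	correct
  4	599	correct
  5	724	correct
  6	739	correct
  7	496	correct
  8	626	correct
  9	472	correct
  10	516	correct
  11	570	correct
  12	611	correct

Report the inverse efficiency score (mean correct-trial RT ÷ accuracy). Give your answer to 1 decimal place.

724.8 ms

Correct trials (n=10): 687, 599, 724, 739, 496, 626, 472, 516, 570, 611
Mean correct RT = 6040/10 = 604.0000 ms
Proportion correct = 10/12
IES = 604.0000 / (10/12) = 724.800 ms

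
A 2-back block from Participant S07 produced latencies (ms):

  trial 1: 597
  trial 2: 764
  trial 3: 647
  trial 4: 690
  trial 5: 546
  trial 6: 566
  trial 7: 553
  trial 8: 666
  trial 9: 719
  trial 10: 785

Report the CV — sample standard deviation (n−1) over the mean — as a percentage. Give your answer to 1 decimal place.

13.3%

n = 10, Σ = 6533, M = 653.3000
Σ(x−M)² = 67828.100; s = √(67828.100/9) = 86.8128
CV = 86.8128 / 653.3000 = 0.13288 = 13.288%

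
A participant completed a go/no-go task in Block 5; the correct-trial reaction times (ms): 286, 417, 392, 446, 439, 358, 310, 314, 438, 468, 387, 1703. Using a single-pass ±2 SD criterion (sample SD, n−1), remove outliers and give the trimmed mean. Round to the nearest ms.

n = 12, ΣRT = 5958, M = 496.500
Σ(x−M)² = 1626545.00; s = √(1626545.00/11) = 384.536
Cutoffs: 496.500 ± 2·384.536 → [-272.6, 1265.6]
Outside: 1703 → excluded.
Retained (n=11): Σ = 4255, mean = 4255/11 = 386.818

387 ms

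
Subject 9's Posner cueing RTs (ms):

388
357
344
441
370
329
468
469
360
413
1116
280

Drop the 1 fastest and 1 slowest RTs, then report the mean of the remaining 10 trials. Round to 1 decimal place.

Sorted: 280, 329, 344, 357, 360, 370, 388, 413, 441, 468, 469, 1116
Drop lowest 1 (280) and highest 1 (1116)
Remaining (n=10): Σ = 3939, mean = 3939/10 = 393.900

393.9 ms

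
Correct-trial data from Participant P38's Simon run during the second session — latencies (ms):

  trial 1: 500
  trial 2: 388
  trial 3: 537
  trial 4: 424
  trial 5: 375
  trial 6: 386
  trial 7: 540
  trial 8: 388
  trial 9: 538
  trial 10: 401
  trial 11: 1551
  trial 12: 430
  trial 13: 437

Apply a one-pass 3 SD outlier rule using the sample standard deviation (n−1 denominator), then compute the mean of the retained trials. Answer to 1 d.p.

445.3 ms

n = 13, ΣRT = 6895, M = 530.385
Σ(x−M)² = 1175167.08; s = √(1175167.08/12) = 312.939
Cutoffs: 530.385 ± 3·312.939 → [-408.4, 1469.2]
Outside: 1551 → excluded.
Retained (n=12): Σ = 5344, mean = 5344/12 = 445.333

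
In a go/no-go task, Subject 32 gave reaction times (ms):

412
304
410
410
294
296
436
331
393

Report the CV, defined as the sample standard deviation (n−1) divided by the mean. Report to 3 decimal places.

0.158

n = 9, Σ = 3286, M = 365.1111
Σ(x−M)² = 26762.889; s = √(26762.889/8) = 57.8391
CV = 57.8391 / 365.1111 = 0.15842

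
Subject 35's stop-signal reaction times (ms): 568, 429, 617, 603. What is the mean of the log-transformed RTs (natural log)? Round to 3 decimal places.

6.308

ln(RT): 6.3421, 6.0615, 6.4249, 6.4019
Σ ln(RT) = 25.2304
Mean = 25.2304/4 = 6.30759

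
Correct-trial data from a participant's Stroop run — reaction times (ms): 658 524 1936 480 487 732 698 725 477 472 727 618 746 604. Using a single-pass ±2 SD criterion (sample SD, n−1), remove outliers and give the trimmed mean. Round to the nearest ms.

n = 14, ΣRT = 9884, M = 706.000
Σ(x−M)² = 1775852.00; s = √(1775852.00/13) = 369.600
Cutoffs: 706.000 ± 2·369.600 → [-33.2, 1445.2]
Outside: 1936 → excluded.
Retained (n=13): Σ = 7948, mean = 7948/13 = 611.385

611 ms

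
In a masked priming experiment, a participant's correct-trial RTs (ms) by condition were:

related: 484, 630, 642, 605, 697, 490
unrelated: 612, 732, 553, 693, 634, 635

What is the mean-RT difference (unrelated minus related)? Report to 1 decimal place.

51.8 ms

M(related) = 3548/6 = 591.333
M(unrelated) = 3859/6 = 643.167
Difference = 643.167 − 591.333 = 51.833 ms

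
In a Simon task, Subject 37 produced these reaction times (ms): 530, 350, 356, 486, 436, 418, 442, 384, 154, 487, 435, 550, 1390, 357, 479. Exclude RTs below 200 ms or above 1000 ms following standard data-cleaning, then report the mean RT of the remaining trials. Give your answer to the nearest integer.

Excluded: 154, 1390
Retained (n=13): Σ = 5710
Mean = 5710/13 = 439.2308

439 ms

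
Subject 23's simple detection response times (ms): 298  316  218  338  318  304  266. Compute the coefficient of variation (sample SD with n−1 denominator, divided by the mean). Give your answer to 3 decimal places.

0.137

n = 7, Σ = 2058, M = 294.0000
Σ(x−M)² = 9672.000; s = √(9672.000/6) = 40.1497
CV = 40.1497 / 294.0000 = 0.13656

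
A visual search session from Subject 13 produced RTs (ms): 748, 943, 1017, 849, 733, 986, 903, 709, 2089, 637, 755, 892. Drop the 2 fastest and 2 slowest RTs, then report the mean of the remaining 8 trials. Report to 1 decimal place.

851.1 ms

Sorted: 637, 709, 733, 748, 755, 849, 892, 903, 943, 986, 1017, 2089
Drop lowest 2 (637, 709) and highest 2 (1017, 2089)
Remaining (n=8): Σ = 6809, mean = 6809/8 = 851.125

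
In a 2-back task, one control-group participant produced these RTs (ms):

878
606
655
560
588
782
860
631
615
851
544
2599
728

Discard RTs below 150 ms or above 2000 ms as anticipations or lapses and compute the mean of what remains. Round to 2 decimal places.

691.50 ms

Excluded: 2599
Retained (n=12): Σ = 8298
Mean = 8298/12 = 691.5000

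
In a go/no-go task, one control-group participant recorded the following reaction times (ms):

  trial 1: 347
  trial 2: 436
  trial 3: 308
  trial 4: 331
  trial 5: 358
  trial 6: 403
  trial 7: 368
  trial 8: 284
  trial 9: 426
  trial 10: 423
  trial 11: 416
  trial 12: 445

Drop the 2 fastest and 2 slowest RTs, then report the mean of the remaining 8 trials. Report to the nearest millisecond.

384 ms

Sorted: 284, 308, 331, 347, 358, 368, 403, 416, 423, 426, 436, 445
Drop lowest 2 (284, 308) and highest 2 (436, 445)
Remaining (n=8): Σ = 3072, mean = 3072/8 = 384.000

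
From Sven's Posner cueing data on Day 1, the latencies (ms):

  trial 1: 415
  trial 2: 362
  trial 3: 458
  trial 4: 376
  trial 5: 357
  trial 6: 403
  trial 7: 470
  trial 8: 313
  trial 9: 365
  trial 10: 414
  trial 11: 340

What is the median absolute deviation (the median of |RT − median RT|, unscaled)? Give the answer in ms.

Sorted: 313, 340, 357, 362, 365, 376, 403, 414, 415, 458, 470 → median = 376
|x − 376|: 39, 14, 82, 0, 19, 27, 94, 63, 11, 38, 36
Sorted deviations: 0, 11, 14, 19, 27, 36, 38, 39, 63, 82, 94 → MAD = 36

36 ms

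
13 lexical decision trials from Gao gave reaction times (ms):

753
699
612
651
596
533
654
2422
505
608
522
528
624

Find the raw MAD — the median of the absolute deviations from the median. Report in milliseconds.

Sorted: 505, 522, 528, 533, 596, 608, 612, 624, 651, 654, 699, 753, 2422 → median = 612
|x − 612|: 141, 87, 0, 39, 16, 79, 42, 1810, 107, 4, 90, 84, 12
Sorted deviations: 0, 4, 12, 16, 39, 42, 79, 84, 87, 90, 107, 141, 1810 → MAD = 79

79 ms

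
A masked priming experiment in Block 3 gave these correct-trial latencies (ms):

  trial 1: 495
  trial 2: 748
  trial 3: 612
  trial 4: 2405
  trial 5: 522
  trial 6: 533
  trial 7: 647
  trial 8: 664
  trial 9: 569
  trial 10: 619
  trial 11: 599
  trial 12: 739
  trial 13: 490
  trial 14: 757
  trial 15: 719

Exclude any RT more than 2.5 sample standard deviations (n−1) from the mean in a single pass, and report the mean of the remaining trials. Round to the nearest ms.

n = 15, ΣRT = 11118, M = 741.200
Σ(x−M)² = 3080468.40; s = √(3080468.40/14) = 469.077
Cutoffs: 741.200 ± 2.5·469.077 → [-431.5, 1913.9]
Outside: 2405 → excluded.
Retained (n=14): Σ = 8713, mean = 8713/14 = 622.357

622 ms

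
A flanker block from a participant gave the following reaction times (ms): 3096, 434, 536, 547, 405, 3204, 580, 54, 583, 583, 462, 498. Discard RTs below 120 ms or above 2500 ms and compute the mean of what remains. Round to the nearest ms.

Excluded: 54, 3096, 3204
Retained (n=9): Σ = 4628
Mean = 4628/9 = 514.2222

514 ms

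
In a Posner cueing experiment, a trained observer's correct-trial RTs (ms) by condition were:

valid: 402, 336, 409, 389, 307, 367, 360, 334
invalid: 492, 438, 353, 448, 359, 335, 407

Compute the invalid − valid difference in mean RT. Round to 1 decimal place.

M(valid) = 2904/8 = 363.000
M(invalid) = 2832/7 = 404.571
Difference = 404.571 − 363.000 = 41.571 ms

41.6 ms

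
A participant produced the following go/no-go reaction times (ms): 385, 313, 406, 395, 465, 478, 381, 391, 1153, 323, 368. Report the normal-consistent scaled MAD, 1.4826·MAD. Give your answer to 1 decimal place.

Sorted: 313, 323, 368, 381, 385, 391, 395, 406, 465, 478, 1153 → median = 391
|x − 391| sorted: 0, 4, 6, 10, 15, 23, 68, 74, 78, 87, 762 → MAD = 23
Robust SD ≈ 1.4826 × 23 = 34.100

34.1 ms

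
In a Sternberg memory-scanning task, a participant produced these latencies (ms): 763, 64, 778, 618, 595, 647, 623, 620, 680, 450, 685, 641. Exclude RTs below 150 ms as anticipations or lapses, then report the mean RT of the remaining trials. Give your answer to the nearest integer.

Excluded: 64
Retained (n=11): Σ = 7100
Mean = 7100/11 = 645.4545

645 ms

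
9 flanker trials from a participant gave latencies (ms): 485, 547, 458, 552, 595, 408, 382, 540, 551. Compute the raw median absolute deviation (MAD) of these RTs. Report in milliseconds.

Sorted: 382, 408, 458, 485, 540, 547, 551, 552, 595 → median = 540
|x − 540|: 55, 7, 82, 12, 55, 132, 158, 0, 11
Sorted deviations: 0, 7, 11, 12, 55, 55, 82, 132, 158 → MAD = 55

55 ms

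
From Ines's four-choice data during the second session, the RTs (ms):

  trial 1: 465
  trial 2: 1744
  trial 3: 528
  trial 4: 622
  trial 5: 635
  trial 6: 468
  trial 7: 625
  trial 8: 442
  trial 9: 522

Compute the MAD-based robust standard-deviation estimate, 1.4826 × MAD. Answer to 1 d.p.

127.5 ms

Sorted: 442, 465, 468, 522, 528, 622, 625, 635, 1744 → median = 528
|x − 528| sorted: 0, 6, 60, 63, 86, 94, 97, 107, 1216 → MAD = 86
Robust SD ≈ 1.4826 × 86 = 127.504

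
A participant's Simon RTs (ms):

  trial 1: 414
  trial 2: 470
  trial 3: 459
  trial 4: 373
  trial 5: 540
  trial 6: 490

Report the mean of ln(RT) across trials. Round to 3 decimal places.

ln(RT): 6.0259, 6.1527, 6.1291, 5.9216, 6.2916, 6.1944
Σ ln(RT) = 36.7152
Mean = 36.7152/6 = 6.11920

6.119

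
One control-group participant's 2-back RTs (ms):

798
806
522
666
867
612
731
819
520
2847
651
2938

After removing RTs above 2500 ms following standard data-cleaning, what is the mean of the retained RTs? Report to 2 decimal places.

699.20 ms

Excluded: 2847, 2938
Retained (n=10): Σ = 6992
Mean = 6992/10 = 699.2000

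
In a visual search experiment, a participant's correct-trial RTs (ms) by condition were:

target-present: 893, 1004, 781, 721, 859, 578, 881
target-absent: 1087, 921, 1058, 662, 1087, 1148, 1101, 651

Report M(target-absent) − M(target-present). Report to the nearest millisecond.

M(target-present) = 5717/7 = 816.714
M(target-absent) = 7715/8 = 964.375
Difference = 964.375 − 816.714 = 147.661 ms

148 ms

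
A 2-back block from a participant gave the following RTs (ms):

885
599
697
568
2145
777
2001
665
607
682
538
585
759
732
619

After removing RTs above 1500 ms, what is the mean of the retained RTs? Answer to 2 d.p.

670.23 ms

Excluded: 2001, 2145
Retained (n=13): Σ = 8713
Mean = 8713/13 = 670.2308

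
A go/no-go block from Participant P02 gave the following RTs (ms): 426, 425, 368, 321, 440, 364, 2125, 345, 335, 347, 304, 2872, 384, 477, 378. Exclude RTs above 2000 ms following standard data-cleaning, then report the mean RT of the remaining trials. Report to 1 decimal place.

Excluded: 2125, 2872
Retained (n=13): Σ = 4914
Mean = 4914/13 = 378.0000

378.0 ms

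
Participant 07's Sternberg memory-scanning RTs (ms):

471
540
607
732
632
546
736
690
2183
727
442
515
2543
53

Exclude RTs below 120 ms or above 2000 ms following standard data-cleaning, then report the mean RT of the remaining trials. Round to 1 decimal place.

Excluded: 53, 2183, 2543
Retained (n=11): Σ = 6638
Mean = 6638/11 = 603.4545

603.5 ms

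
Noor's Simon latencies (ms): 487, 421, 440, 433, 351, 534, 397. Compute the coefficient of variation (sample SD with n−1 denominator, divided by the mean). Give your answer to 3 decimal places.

n = 7, Σ = 3063, M = 437.5714
Σ(x−M)² = 21183.714; s = √(21183.714/6) = 59.4190
CV = 59.4190 / 437.5714 = 0.13579

0.136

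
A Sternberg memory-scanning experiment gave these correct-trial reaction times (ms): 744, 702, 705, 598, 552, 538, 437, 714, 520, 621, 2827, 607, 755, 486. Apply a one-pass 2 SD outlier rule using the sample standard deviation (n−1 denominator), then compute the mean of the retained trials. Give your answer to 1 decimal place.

613.8 ms

n = 14, ΣRT = 10806, M = 771.857
Σ(x−M)² = 4677833.71; s = √(4677833.71/13) = 599.861
Cutoffs: 771.857 ± 2·599.861 → [-427.9, 1971.6]
Outside: 2827 → excluded.
Retained (n=13): Σ = 7979, mean = 7979/13 = 613.769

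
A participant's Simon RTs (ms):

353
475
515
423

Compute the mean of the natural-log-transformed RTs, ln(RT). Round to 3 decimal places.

ln(RT): 5.8665, 6.1633, 6.2442, 6.0474
Σ ln(RT) = 24.3213
Mean = 24.3213/4 = 6.08033

6.080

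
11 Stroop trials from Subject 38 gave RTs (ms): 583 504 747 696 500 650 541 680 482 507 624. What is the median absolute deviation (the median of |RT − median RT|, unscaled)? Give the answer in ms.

Sorted: 482, 500, 504, 507, 541, 583, 624, 650, 680, 696, 747 → median = 583
|x − 583|: 0, 79, 164, 113, 83, 67, 42, 97, 101, 76, 41
Sorted deviations: 0, 41, 42, 67, 76, 79, 83, 97, 101, 113, 164 → MAD = 79

79 ms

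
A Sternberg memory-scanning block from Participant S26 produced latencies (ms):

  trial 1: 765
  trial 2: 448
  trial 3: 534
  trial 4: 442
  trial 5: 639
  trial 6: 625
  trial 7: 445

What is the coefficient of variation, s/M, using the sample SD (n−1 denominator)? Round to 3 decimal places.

0.223

n = 7, Σ = 3898, M = 556.8571
Σ(x−M)² = 92790.857; s = √(92790.857/6) = 124.3589
CV = 124.3589 / 556.8571 = 0.22332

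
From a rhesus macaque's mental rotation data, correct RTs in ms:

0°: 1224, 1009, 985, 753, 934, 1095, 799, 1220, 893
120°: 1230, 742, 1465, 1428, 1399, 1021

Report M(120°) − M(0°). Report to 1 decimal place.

M(0°) = 8912/9 = 990.222
M(120°) = 7285/6 = 1214.167
Difference = 1214.167 − 990.222 = 223.944 ms

223.9 ms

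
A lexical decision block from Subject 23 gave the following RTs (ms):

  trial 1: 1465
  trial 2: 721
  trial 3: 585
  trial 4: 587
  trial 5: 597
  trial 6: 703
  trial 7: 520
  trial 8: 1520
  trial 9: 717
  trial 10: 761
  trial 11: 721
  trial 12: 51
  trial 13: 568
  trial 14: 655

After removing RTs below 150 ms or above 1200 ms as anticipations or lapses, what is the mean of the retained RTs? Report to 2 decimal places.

648.64 ms

Excluded: 51, 1465, 1520
Retained (n=11): Σ = 7135
Mean = 7135/11 = 648.6364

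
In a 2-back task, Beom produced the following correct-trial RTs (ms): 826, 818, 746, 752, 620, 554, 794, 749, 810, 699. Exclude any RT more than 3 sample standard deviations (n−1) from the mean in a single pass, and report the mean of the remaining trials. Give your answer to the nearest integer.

n = 10, ΣRT = 7368, M = 736.800
Σ(x−M)² = 72131.60; s = √(72131.60/9) = 89.524
Cutoffs: 736.800 ± 3·89.524 → [468.2, 1005.4]
No RTs fall outside the cutoffs; all 10 retained. Mean = 7368/10 = 736.800

737 ms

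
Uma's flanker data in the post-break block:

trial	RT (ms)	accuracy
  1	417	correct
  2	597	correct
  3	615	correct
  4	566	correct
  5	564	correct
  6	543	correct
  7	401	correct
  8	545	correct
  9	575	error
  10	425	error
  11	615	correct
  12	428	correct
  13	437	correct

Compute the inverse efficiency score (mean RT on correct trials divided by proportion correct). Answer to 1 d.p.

615.4 ms

Correct trials (n=11): 417, 597, 615, 566, 564, 543, 401, 545, 615, 428, 437
Mean correct RT = 5728/11 = 520.7273 ms
Proportion correct = 11/13
IES = 520.7273 / (11/13) = 615.405 ms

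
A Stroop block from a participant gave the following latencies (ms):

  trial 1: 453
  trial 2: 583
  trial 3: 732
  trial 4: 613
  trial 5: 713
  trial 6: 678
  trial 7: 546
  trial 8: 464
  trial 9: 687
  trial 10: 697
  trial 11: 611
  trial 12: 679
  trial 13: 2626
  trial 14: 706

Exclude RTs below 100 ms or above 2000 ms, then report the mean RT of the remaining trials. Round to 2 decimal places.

Excluded: 2626
Retained (n=13): Σ = 8162
Mean = 8162/13 = 627.8462

627.85 ms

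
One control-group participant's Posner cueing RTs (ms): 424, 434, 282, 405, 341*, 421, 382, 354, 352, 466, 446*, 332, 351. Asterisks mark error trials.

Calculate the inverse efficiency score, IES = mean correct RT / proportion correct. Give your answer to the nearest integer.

452 ms

Correct trials (n=11): 424, 434, 282, 405, 421, 382, 354, 352, 466, 332, 351
Mean correct RT = 4203/11 = 382.0909 ms
Proportion correct = 11/13
IES = 382.0909 / (11/13) = 451.562 ms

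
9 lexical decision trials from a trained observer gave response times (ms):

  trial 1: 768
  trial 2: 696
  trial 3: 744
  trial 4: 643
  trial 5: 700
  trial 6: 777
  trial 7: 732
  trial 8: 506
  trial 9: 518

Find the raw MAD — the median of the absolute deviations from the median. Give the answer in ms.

57 ms

Sorted: 506, 518, 643, 696, 700, 732, 744, 768, 777 → median = 700
|x − 700|: 68, 4, 44, 57, 0, 77, 32, 194, 182
Sorted deviations: 0, 4, 32, 44, 57, 68, 77, 182, 194 → MAD = 57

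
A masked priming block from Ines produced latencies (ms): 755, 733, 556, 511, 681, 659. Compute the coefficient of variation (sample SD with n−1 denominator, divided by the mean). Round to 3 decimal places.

n = 6, Σ = 3895, M = 649.1667
Σ(x−M)² = 47108.833; s = √(47108.833/5) = 97.0658
CV = 97.0658 / 649.1667 = 0.14952

0.150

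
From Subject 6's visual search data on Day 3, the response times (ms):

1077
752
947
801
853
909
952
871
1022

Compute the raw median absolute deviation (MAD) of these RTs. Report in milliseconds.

56 ms

Sorted: 752, 801, 853, 871, 909, 947, 952, 1022, 1077 → median = 909
|x − 909|: 168, 157, 38, 108, 56, 0, 43, 38, 113
Sorted deviations: 0, 38, 38, 43, 56, 108, 113, 157, 168 → MAD = 56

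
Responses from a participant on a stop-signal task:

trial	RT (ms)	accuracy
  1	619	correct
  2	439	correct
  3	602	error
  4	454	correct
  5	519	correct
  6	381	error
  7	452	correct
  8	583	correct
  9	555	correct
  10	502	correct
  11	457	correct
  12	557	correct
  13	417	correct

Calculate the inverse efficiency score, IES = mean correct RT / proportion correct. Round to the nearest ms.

Correct trials (n=11): 619, 439, 454, 519, 452, 583, 555, 502, 457, 557, 417
Mean correct RT = 5554/11 = 504.9091 ms
Proportion correct = 11/13
IES = 504.9091 / (11/13) = 596.711 ms

597 ms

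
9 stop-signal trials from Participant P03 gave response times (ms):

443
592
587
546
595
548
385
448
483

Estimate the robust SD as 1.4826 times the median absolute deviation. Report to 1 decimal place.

Sorted: 385, 443, 448, 483, 546, 548, 587, 592, 595 → median = 546
|x − 546| sorted: 0, 2, 41, 46, 49, 63, 98, 103, 161 → MAD = 49
Robust SD ≈ 1.4826 × 49 = 72.647

72.6 ms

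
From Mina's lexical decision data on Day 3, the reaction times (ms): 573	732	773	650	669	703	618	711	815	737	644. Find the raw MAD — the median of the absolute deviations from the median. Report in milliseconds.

Sorted: 573, 618, 644, 650, 669, 703, 711, 732, 737, 773, 815 → median = 703
|x − 703|: 130, 29, 70, 53, 34, 0, 85, 8, 112, 34, 59
Sorted deviations: 0, 8, 29, 34, 34, 53, 59, 70, 85, 112, 130 → MAD = 53

53 ms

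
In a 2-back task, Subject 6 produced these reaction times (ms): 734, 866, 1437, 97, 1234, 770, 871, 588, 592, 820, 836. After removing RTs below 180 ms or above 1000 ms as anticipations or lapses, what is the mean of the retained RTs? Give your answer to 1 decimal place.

759.6 ms

Excluded: 97, 1234, 1437
Retained (n=8): Σ = 6077
Mean = 6077/8 = 759.6250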